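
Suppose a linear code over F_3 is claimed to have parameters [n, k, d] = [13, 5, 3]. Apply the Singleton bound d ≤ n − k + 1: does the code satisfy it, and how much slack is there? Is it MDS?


Singleton RHS = n − k + 1 = 9, slack = 6, bound satisfied, not MDS.

Singleton bound: d ≤ n − k + 1.
Here n = 13, k = 5, so n − k + 1 = 9.
Given d = 3, check d ≤ 9: YES.
Slack = (n − k + 1) − d = 6.
The code is NOT MDS (slack = 6 > 0).
Description: the claimed parameters are [13, 5, 3]_3; such a code would be non-MDS.


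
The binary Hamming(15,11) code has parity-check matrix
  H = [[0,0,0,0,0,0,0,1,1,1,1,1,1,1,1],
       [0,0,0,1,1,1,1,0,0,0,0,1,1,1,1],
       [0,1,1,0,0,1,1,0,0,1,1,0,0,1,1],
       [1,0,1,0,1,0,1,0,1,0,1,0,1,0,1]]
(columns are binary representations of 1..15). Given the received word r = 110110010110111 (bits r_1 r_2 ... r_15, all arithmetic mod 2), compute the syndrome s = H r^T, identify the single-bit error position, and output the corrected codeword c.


s = (0, 1, 1, 1)^T, error position = 7, corrected codeword c = 110110110110111

Compute s = H r^T mod 2 one row at a time:
  s_1 = 1 + 0 + 1 + 1 + 0 + 1 + 1 + 1 = 6 ≡ 0 (mod 2).
  s_2 = 1 + 1 + 0 + 0 + 0 + 1 + 1 + 1 = 5 ≡ 1 (mod 2).
  s_3 = 1 + 0 + 0 + 0 + 1 + 1 + 1 + 1 = 5 ≡ 1 (mod 2).
  s_4 = 1 + 0 + 1 + 0 + 0 + 1 + 1 + 1 = 5 ≡ 1 (mod 2).
s = (0, 1, 1, 1)^T — this equals column 7 of H (binary 0111), so error is at position 7.
Correct: flip bit 7 of r = 110110010110111 to get c = 110110110110111.


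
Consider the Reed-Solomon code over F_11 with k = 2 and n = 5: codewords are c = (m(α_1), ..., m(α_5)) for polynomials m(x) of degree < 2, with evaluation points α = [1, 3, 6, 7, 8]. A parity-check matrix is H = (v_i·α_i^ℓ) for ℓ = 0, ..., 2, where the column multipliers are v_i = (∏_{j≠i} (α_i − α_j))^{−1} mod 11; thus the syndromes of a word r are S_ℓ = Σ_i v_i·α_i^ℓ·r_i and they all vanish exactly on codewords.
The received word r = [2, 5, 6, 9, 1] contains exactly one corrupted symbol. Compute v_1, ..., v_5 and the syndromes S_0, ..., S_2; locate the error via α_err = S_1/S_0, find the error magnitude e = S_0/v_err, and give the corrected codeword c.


S = (8, 2, 6), error at position 2, error magnitude e = 8, c = [2, 8, 6, 9, 1].

Step 1: column multipliers v_i = (∏_{j≠i}(α_i − α_j))^{−1} mod 11.
  i = 1 (α = 1): (1−3)(1−6)(1−7)(1−8) = (−2)·(−5)·(−6)·(−7) = 420 ≡ 2, so v_1 = 2^{−1} = 6 (mod 11).
  i = 2 (α = 3): (3−1)(3−6)(3−7)(3−8) = 2·(−3)·(−4)·(−5) = −120 ≡ 1, so v_2 = 1^{−1} = 1 (mod 11).
  i = 3 (α = 6): (6−1)(6−3)(6−7)(6−8) = 5·3·(−1)·(−2) = 30 ≡ 8, so v_3 = 8^{−1} = 7 (mod 11).
  i = 4 (α = 7): (7−1)(7−3)(7−6)(7−8) = 6·4·1·(−1) = −24 ≡ 9, so v_4 = 9^{−1} = 5 (mod 11).
  i = 5 (α = 8): (8−1)(8−3)(8−6)(8−7) = 7·5·2·1 = 70 ≡ 4, so v_5 = 4^{−1} = 3 (mod 11).
  v = [6, 1, 7, 5, 3].
Step 2: syndromes of r = [2, 5, 6, 9, 1] (all sums mod 11).
  S_0 = Σ v_i r_i = 6·2 + 1·5 + 7·6 + 5·9 + 3·1 = 107 ≡ 8.
  S_1 = Σ v_i α_i r_i = 6·1·2 + 1·3·5 + 7·6·6 + 5·7·9 + 3·8·1 = 618 ≡ 2.
  α_i^2 mod 11 = [1, 9, 3, 5, 9].
  S_2 = Σ v_i α_i^2 r_i = 6·1·2 + 1·9·5 + 7·3·6 + 5·5·9 + 3·9·1 = 435 ≡ 6.
  S = (8, 2, 6) ≠ 0, so r is not a codeword (an error is present).
Step 3: locate the error. For a single error e at position i, S_ℓ = v_i·e·α_i^ℓ, so α_err = S_1/S_0.
  S_0^{−1} = 8^{−1} = 7 (mod 11), so α_err = 2·7 = 14 ≡ 3 = α_2. Error position i = 2.
  Consistency check: S_2/S_1 = 6·6 = 36 ≡ 3 = α_err ✓ (single-error assumption holds).
Step 4: error magnitude e = S_0/v_2 = S_0·∏_{j≠2}(α_2 − α_j) = 8·1 = 8 ≡ 8 (mod 11).
Step 5: correct position 2: c_2 = r_2 − e = 5 − 8 ≡ 8 (mod 11). Hence c = [2, 8, 6, 9, 1].
  Check: interpolating c through the α_i gives m(x) = 10 + 3·x (degree < 2) with m(α_i) = c_i for every i, so c is indeed a codeword.


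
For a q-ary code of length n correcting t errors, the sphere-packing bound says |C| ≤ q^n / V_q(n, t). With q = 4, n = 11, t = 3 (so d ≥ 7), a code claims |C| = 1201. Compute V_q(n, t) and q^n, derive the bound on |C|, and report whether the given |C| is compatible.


V_q(n, t) = 4984, q^n = 4194304, Hamming bound = 841, |C| = 1201 > bound (violated).

Step 1: Compute V_q(n, t) = Σ_{j=0}^3 C(n, j) (q−1)^j.
  j = 0: C(11,0)·(3)^0 = 1·1 = 1.
  j = 1: C(11,1)·(3)^1 = 11·3 = 33.
  j = 2: C(11,2)·(3)^2 = 55·9 = 495.
  j = 3: C(11,3)·(3)^3 = 165·27 = 4455.
  V_q(n, t) = 1 + 33 + 495 + 4455 = 4984.
Step 2: q^n = 4^11 = 4194304.
Step 3: Hamming bound ⌊q^n / V_q(n,t)⌋ = ⌊4194304/4984⌋ = 841.
Step 4: Compare |C| = 1201 to 841: violated.
The claimed |C| lies above the Hamming bound, so no 4-ary code of length 11 with d ≥ 7 can have 1201 codewords.


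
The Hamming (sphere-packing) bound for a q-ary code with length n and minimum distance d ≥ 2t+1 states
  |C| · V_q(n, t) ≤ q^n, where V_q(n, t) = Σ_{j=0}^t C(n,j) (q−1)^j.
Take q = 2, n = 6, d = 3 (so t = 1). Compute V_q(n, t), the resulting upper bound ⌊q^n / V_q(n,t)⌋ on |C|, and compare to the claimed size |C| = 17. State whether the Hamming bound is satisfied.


V_q(n, t) = 7, q^n = 64, Hamming bound = 9, |C| = 17 > bound (violated).

Step 1: Compute V_q(n, t) = Σ_{j=0}^1 C(n, j) (q−1)^j.
  j = 0: C(6,0)·(1)^0 = 1·1 = 1.
  j = 1: C(6,1)·(1)^1 = 6·1 = 6.
  V_q(n, t) = 1 + 6 = 7.
Step 2: q^n = 2^6 = 64.
Step 3: Hamming bound ⌊q^n / V_q(n,t)⌋ = ⌊64/7⌋ = 9.
Step 4: Compare |C| = 17 to 9: violated.
The claimed |C| lies above the Hamming bound, so no 2-ary code of length 6 with d ≥ 3 can have 17 codewords.


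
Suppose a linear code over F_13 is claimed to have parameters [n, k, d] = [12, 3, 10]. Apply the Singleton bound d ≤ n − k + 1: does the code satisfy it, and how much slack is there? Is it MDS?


Singleton RHS = n − k + 1 = 10, slack = 0, bound satisfied, MDS.

Singleton bound: d ≤ n − k + 1.
Here n = 12, k = 3, so n − k + 1 = 10.
Given d = 10, check d ≤ 10: YES.
Slack = (n − k + 1) − d = 0.
The code is MDS (slack = 0).
Description: the claimed parameters are [12, 3, 10]_13; such a code would be MDS (meets Singleton bound).


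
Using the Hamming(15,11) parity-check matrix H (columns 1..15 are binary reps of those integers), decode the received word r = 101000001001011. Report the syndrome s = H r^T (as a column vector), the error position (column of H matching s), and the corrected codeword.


s = (0, 1, 1, 0)^T, error position = 6, corrected codeword c = 101001001001011

Compute s = H r^T mod 2 one row at a time:
  s_1 = 0 + 1 + 0 + 0 + 1 + 0 + 1 + 1 = 4 ≡ 0 (mod 2).
  s_2 = 0 + 0 + 0 + 0 + 1 + 0 + 1 + 1 = 3 ≡ 1 (mod 2).
  s_3 = 0 + 1 + 0 + 0 + 0 + 0 + 1 + 1 = 3 ≡ 1 (mod 2).
  s_4 = 1 + 1 + 0 + 0 + 1 + 0 + 0 + 1 = 4 ≡ 0 (mod 2).
s = (0, 1, 1, 0)^T — this equals column 6 of H (binary 0110), so error is at position 6.
Correct: flip bit 6 of r = 101000001001011 to get c = 101001001001011.


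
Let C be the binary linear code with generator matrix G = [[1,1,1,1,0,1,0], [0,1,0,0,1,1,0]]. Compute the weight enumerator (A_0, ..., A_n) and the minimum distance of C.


Weight distribution: A_0 = 1, A_3 = 1, A_4 = 1, A_5 = 1. Minimum distance d = 3.

Enumerate all 2^2 = 4 messages m ∈ F_2^2.
For each, compute codeword c = mG in F_2^7, then tally its weight.
  m = 00 → c = 0000000, weight = 0.
  m = 10 → c = 1111010, weight = 5.
  m = 01 → c = 0100110, weight = 3.
  m = 11 → c = 1011100, weight = 4.
Tally weights:
  weight 0: 1 codewords.
  weight 3: 1 codewords.
  weight 4: 1 codewords.
  weight 5: 1 codewords.
Minimum distance d = smallest w > 0 with A_w > 0 = 3.
Sanity: Σ A_w = 4 = 2^2 = 4 ✓.


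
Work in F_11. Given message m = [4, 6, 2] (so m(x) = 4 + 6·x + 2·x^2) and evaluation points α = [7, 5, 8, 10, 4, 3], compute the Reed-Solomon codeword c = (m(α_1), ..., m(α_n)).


c = [1, 7, 4, 0, 5, 7]

Message polynomial: m(x) = 4 + 6·x + 2·x^2 (mod 11).
For each evaluation point α_i, compute m(α_i) mod 11:
  α_1 = 7: Horner steps 2 → 9 → 1, so m(7) = 1.
  α_2 = 5: Horner steps 2 → 5 → 7, so m(5) = 7.
  α_3 = 8: Horner steps 2 → 0 → 4, so m(8) = 4.
  α_4 = 10: Horner steps 2 → 4 → 0, so m(10) = 0.
  α_5 = 4: Horner steps 2 → 3 → 5, so m(4) = 5.
  α_6 = 3: Horner steps 2 → 1 → 7, so m(3) = 7.
Codeword c = [1, 7, 4, 0, 5, 7] ∈ F_11^6.


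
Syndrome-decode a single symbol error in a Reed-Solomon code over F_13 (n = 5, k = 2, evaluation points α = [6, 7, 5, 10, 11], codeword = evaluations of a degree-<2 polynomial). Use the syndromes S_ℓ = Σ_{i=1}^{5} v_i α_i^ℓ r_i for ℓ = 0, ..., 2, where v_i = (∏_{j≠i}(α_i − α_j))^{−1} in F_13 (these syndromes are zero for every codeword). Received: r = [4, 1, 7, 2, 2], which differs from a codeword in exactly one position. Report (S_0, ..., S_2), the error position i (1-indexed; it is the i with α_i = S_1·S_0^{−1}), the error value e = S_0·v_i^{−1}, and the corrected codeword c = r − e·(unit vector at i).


S = (2, 7, 5), error at position 4, error magnitude e = 10, c = [4, 1, 7, 5, 2].

Step 1: column multipliers v_i = (∏_{j≠i}(α_i − α_j))^{−1} mod 13.
  i = 1 (α = 6): (6−7)(6−5)(6−10)(6−11) = (−1)·1·(−4)·(−5) = −20 ≡ 6, so v_1 = 6^{−1} = 11 (mod 13).
  i = 2 (α = 7): (7−6)(7−5)(7−10)(7−11) = 1·2·(−3)·(−4) = 24 ≡ 11, so v_2 = 11^{−1} = 6 (mod 13).
  i = 3 (α = 5): (5−6)(5−7)(5−10)(5−11) = (−1)·(−2)·(−5)·(−6) = 60 ≡ 8, so v_3 = 8^{−1} = 5 (mod 13).
  i = 4 (α = 10): (10−6)(10−7)(10−5)(10−11) = 4·3·5·(−1) = −60 ≡ 5, so v_4 = 5^{−1} = 8 (mod 13).
  i = 5 (α = 11): (11−6)(11−7)(11−5)(11−10) = 5·4·6·1 = 120 ≡ 3, so v_5 = 3^{−1} = 9 (mod 13).
  v = [11, 6, 5, 8, 9].
Step 2: syndromes of r = [4, 1, 7, 2, 2] (all sums mod 13).
  S_0 = Σ v_i r_i = 11·4 + 6·1 + 5·7 + 8·2 + 9·2 = 119 ≡ 2.
  S_1 = Σ v_i α_i r_i = 11·6·4 + 6·7·1 + 5·5·7 + 8·10·2 + 9·11·2 = 839 ≡ 7.
  α_i^2 mod 13 = [10, 10, 12, 9, 4].
  S_2 = Σ v_i α_i^2 r_i = 11·10·4 + 6·10·1 + 5·12·7 + 8·9·2 + 9·4·2 = 1136 ≡ 5.
  S = (2, 7, 5) ≠ 0, so r is not a codeword (an error is present).
Step 3: locate the error. For a single error e at position i, S_ℓ = v_i·e·α_i^ℓ, so α_err = S_1/S_0.
  S_0^{−1} = 2^{−1} = 7 (mod 13), so α_err = 7·7 = 49 ≡ 10 = α_4. Error position i = 4.
  Consistency check: S_2/S_1 = 5·2 = 10 ≡ 10 = α_err ✓ (single-error assumption holds).
Step 4: error magnitude e = S_0/v_4 = S_0·∏_{j≠4}(α_4 − α_j) = 2·5 = 10 ≡ 10 (mod 13).
Step 5: correct position 4: c_4 = r_4 − e = 2 − 10 ≡ 5 (mod 13). Hence c = [4, 1, 7, 5, 2].
  Check: interpolating c through the α_i gives m(x) = 9 + 10·x (degree < 2) with m(α_i) = c_i for every i, so c is indeed a codeword.


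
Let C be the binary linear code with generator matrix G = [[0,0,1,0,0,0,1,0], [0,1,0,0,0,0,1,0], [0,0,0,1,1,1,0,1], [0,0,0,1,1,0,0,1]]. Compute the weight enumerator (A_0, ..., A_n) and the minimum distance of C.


Weight distribution: A_0 = 1, A_1 = 1, A_2 = 3, A_3 = 4, A_4 = 1, A_5 = 3, A_6 = 3. Minimum distance d = 1.

Enumerate all 2^4 = 16 messages m ∈ F_2^4.
For each, compute codeword c = mG in F_2^8, then tally its weight.
  m = 0000 → c = 00000000, weight = 0.
  m = 1000 → c = 00100010, weight = 2.
  m = 0100 → c = 01000010, weight = 2.
  m = 1100 → c = 01100000, weight = 2.
  m = 0010 → c = 00011101, weight = 4.
  m = 1010 → c = 00111111, weight = 6.
  m = 0110 → c = 01011111, weight = 6.
  m = 1110 → c = 01111101, weight = 6.
  m = 0001 → c = 00011001, weight = 3.
  m = 1001 → c = 00111011, weight = 5.
  m = 0101 → c = 01011011, weight = 5.
  m = 1101 → c = 01111001, weight = 5.
  m = 0011 → c = 00000100, weight = 1.
  m = 1011 → c = 00100110, weight = 3.
  m = 0111 → c = 01000110, weight = 3.
  m = 1111 → c = 01100100, weight = 3.
Tally weights:
  weight 0: 1 codewords.
  weight 1: 1 codewords.
  weight 2: 3 codewords.
  weight 3: 4 codewords.
  weight 4: 1 codewords.
  weight 5: 3 codewords.
  weight 6: 3 codewords.
Minimum distance d = smallest w > 0 with A_w > 0 = 1.
Sanity: Σ A_w = 16 = 2^4 = 16 ✓.


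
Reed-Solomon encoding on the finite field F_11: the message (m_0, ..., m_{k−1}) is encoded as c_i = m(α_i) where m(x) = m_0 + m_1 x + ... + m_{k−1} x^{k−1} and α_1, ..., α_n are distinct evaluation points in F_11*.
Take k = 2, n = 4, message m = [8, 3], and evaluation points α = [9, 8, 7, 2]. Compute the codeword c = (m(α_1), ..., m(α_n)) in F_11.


c = [2, 10, 7, 3]

Message polynomial: m(x) = 8 + 3·x (mod 11).
For each evaluation point α_i, compute m(α_i) mod 11:
  α_1 = 9: Horner steps 3 → 2, so m(9) = 2.
  α_2 = 8: Horner steps 3 → 10, so m(8) = 10.
  α_3 = 7: Horner steps 3 → 7, so m(7) = 7.
  α_4 = 2: Horner steps 3 → 3, so m(2) = 3.
Codeword c = [2, 10, 7, 3] ∈ F_11^4.


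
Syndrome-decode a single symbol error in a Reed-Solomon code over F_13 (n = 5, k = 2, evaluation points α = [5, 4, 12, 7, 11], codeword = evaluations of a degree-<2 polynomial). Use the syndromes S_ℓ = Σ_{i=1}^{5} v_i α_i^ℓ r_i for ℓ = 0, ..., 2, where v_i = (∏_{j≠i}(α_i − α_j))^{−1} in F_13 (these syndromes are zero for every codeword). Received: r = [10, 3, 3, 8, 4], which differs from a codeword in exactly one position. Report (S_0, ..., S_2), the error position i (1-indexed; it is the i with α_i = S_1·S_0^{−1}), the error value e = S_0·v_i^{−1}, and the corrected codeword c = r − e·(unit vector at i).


S = (8, 6, 11), error at position 2, error magnitude e = 5, c = [10, 11, 3, 8, 4].

Step 1: column multipliers v_i = (∏_{j≠i}(α_i − α_j))^{−1} mod 13.
  i = 1 (α = 5): (5−4)(5−12)(5−7)(5−11) = 1·(−7)·(−2)·(−6) = −84 ≡ 7, so v_1 = 7^{−1} = 2 (mod 13).
  i = 2 (α = 4): (4−5)(4−12)(4−7)(4−11) = (−1)·(−8)·(−3)·(−7) = 168 ≡ 12, so v_2 = 12^{−1} = 12 (mod 13).
  i = 3 (α = 12): (12−5)(12−4)(12−7)(12−11) = 7·8·5·1 = 280 ≡ 7, so v_3 = 7^{−1} = 2 (mod 13).
  i = 4 (α = 7): (7−5)(7−4)(7−12)(7−11) = 2·3·(−5)·(−4) = 120 ≡ 3, so v_4 = 3^{−1} = 9 (mod 13).
  i = 5 (α = 11): (11−5)(11−4)(11−12)(11−7) = 6·7·(−1)·4 = −168 ≡ 1, so v_5 = 1^{−1} = 1 (mod 13).
  v = [2, 12, 2, 9, 1].
Step 2: syndromes of r = [10, 3, 3, 8, 4] (all sums mod 13).
  S_0 = Σ v_i r_i = 2·10 + 12·3 + 2·3 + 9·8 + 1·4 = 138 ≡ 8.
  S_1 = Σ v_i α_i r_i = 2·5·10 + 12·4·3 + 2·12·3 + 9·7·8 + 1·11·4 = 864 ≡ 6.
  α_i^2 mod 13 = [12, 3, 1, 10, 4].
  S_2 = Σ v_i α_i^2 r_i = 2·12·10 + 12·3·3 + 2·1·3 + 9·10·8 + 1·4·4 = 1090 ≡ 11.
  S = (8, 6, 11) ≠ 0, so r is not a codeword (an error is present).
Step 3: locate the error. For a single error e at position i, S_ℓ = v_i·e·α_i^ℓ, so α_err = S_1/S_0.
  S_0^{−1} = 8^{−1} = 5 (mod 13), so α_err = 6·5 = 30 ≡ 4 = α_2. Error position i = 2.
  Consistency check: S_2/S_1 = 11·11 = 121 ≡ 4 = α_err ✓ (single-error assumption holds).
Step 4: error magnitude e = S_0/v_2 = S_0·∏_{j≠2}(α_2 − α_j) = 8·12 = 96 ≡ 5 (mod 13).
Step 5: correct position 2: c_2 = r_2 − e = 3 − 5 ≡ 11 (mod 13). Hence c = [10, 11, 3, 8, 4].
  Check: interpolating c through the α_i gives m(x) = 2 + 12·x (degree < 2) with m(α_i) = c_i for every i, so c is indeed a codeword.


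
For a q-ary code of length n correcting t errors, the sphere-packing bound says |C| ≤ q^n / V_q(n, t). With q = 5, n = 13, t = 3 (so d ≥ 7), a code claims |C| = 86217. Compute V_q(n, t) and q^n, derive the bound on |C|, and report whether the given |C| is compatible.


V_q(n, t) = 19605, q^n = 1220703125, Hamming bound = 62264, |C| = 86217 > bound (violated).

Step 1: Compute V_q(n, t) = Σ_{j=0}^3 C(n, j) (q−1)^j.
  j = 0: C(13,0)·(4)^0 = 1·1 = 1.
  j = 1: C(13,1)·(4)^1 = 13·4 = 52.
  j = 2: C(13,2)·(4)^2 = 78·16 = 1248.
  j = 3: C(13,3)·(4)^3 = 286·64 = 18304.
  V_q(n, t) = 1 + 52 + 1248 + 18304 = 19605.
Step 2: q^n = 5^13 = 1220703125.
Step 3: Hamming bound ⌊q^n / V_q(n,t)⌋ = ⌊1220703125/19605⌋ = 62264.
Step 4: Compare |C| = 86217 to 62264: violated.
The claimed |C| lies above the Hamming bound, so no 5-ary code of length 13 with d ≥ 7 can have 86217 codewords.


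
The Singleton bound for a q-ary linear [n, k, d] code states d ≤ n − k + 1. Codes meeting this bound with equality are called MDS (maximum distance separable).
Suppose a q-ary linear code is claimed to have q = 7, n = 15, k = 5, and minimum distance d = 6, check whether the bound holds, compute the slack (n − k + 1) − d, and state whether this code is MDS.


Singleton RHS = n − k + 1 = 11, slack = 5, bound satisfied, not MDS.

Singleton bound: d ≤ n − k + 1.
Here n = 15, k = 5, so n − k + 1 = 11.
Given d = 6, check d ≤ 11: YES.
Slack = (n − k + 1) − d = 5.
The code is NOT MDS (slack = 5 > 0).
Description: the claimed parameters are [15, 5, 6]_7; such a code would be non-MDS.


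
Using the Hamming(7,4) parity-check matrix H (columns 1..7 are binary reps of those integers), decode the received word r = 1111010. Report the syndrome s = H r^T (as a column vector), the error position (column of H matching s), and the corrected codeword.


s = (0, 1, 0)^T, error position = 2, corrected codeword c = 1011010

Compute s = H r^T mod 2 one row at a time:
  s_1 = 1 + 0 + 1 + 0 = 2 ≡ 0 (mod 2).
  s_2 = 1 + 1 + 1 + 0 = 3 ≡ 1 (mod 2).
  s_3 = 1 + 1 + 0 + 0 = 2 ≡ 0 (mod 2).
s = (0, 1, 0)^T — this equals column 2 of H (binary 010), so error is at position 2.
Correct: flip bit 2 of r = 1111010 to get c = 1011010.


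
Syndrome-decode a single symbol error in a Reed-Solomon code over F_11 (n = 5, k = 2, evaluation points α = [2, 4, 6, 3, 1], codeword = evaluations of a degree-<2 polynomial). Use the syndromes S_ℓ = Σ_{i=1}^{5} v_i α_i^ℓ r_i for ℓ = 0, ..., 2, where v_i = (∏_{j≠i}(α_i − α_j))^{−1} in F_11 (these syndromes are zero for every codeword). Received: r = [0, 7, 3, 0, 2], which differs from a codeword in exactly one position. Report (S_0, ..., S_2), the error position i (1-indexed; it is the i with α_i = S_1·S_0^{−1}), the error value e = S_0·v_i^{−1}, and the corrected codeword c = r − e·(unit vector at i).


S = (4, 1, 3), error at position 4, error magnitude e = 2, c = [0, 7, 3, 9, 2].

Step 1: column multipliers v_i = (∏_{j≠i}(α_i − α_j))^{−1} mod 11.
  i = 1 (α = 2): (2−4)(2−6)(2−3)(2−1) = (−2)·(−4)·(−1)·1 = −8 ≡ 3, so v_1 = 3^{−1} = 4 (mod 11).
  i = 2 (α = 4): (4−2)(4−6)(4−3)(4−1) = 2·(−2)·1·3 = −12 ≡ 10, so v_2 = 10^{−1} = 10 (mod 11).
  i = 3 (α = 6): (6−2)(6−4)(6−3)(6−1) = 4·2·3·5 = 120 ≡ 10, so v_3 = 10^{−1} = 10 (mod 11).
  i = 4 (α = 3): (3−2)(3−4)(3−6)(3−1) = 1·(−1)·(−3)·2 = 6 ≡ 6, so v_4 = 6^{−1} = 2 (mod 11).
  i = 5 (α = 1): (1−2)(1−4)(1−6)(1−3) = (−1)·(−3)·(−5)·(−2) = 30 ≡ 8, so v_5 = 8^{−1} = 7 (mod 11).
  v = [4, 10, 10, 2, 7].
Step 2: syndromes of r = [0, 7, 3, 0, 2] (all sums mod 11).
  S_0 = Σ v_i r_i = 4·0 + 10·7 + 10·3 + 2·0 + 7·2 = 114 ≡ 4.
  S_1 = Σ v_i α_i r_i = 4·2·0 + 10·4·7 + 10·6·3 + 2·3·0 + 7·1·2 = 474 ≡ 1.
  α_i^2 mod 11 = [4, 5, 3, 9, 1].
  S_2 = Σ v_i α_i^2 r_i = 4·4·0 + 10·5·7 + 10·3·3 + 2·9·0 + 7·1·2 = 454 ≡ 3.
  S = (4, 1, 3) ≠ 0, so r is not a codeword (an error is present).
Step 3: locate the error. For a single error e at position i, S_ℓ = v_i·e·α_i^ℓ, so α_err = S_1/S_0.
  S_0^{−1} = 4^{−1} = 3 (mod 11), so α_err = 1·3 = 3 ≡ 3 = α_4. Error position i = 4.
  Consistency check: S_2/S_1 = 3·1 = 3 ≡ 3 = α_err ✓ (single-error assumption holds).
Step 4: error magnitude e = S_0/v_4 = S_0·∏_{j≠4}(α_4 − α_j) = 4·6 = 24 ≡ 2 (mod 11).
Step 5: correct position 4: c_4 = r_4 − e = 0 − 2 ≡ 9 (mod 11). Hence c = [0, 7, 3, 9, 2].
  Check: interpolating c through the α_i gives m(x) = 4 + 9·x (degree < 2) with m(α_i) = c_i for every i, so c is indeed a codeword.


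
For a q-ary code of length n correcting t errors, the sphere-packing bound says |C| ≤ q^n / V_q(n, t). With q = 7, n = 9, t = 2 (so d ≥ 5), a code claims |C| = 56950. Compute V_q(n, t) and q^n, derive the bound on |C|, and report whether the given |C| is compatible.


V_q(n, t) = 1351, q^n = 40353607, Hamming bound = 29869, |C| = 56950 > bound (violated).

Step 1: Compute V_q(n, t) = Σ_{j=0}^2 C(n, j) (q−1)^j.
  j = 0: C(9,0)·(6)^0 = 1·1 = 1.
  j = 1: C(9,1)·(6)^1 = 9·6 = 54.
  j = 2: C(9,2)·(6)^2 = 36·36 = 1296.
  V_q(n, t) = 1 + 54 + 1296 = 1351.
Step 2: q^n = 7^9 = 40353607.
Step 3: Hamming bound ⌊q^n / V_q(n,t)⌋ = ⌊40353607/1351⌋ = 29869.
Step 4: Compare |C| = 56950 to 29869: violated.
The claimed |C| lies above the Hamming bound, so no 7-ary code of length 9 with d ≥ 5 can have 56950 codewords.


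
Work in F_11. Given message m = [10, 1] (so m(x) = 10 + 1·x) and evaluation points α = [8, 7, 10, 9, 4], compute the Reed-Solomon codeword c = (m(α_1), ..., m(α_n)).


c = [7, 6, 9, 8, 3]

Message polynomial: m(x) = 10 + 1·x (mod 11).
For each evaluation point α_i, compute m(α_i) mod 11:
  α_1 = 8: Horner steps 1 → 7, so m(8) = 7.
  α_2 = 7: Horner steps 1 → 6, so m(7) = 6.
  α_3 = 10: Horner steps 1 → 9, so m(10) = 9.
  α_4 = 9: Horner steps 1 → 8, so m(9) = 8.
  α_5 = 4: Horner steps 1 → 3, so m(4) = 3.
Codeword c = [7, 6, 9, 8, 3] ∈ F_11^5.


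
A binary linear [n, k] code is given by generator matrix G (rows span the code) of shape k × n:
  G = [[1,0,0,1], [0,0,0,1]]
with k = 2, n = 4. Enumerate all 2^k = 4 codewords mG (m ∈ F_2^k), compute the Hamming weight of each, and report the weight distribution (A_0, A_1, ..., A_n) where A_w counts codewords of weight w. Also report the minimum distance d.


Weight distribution: A_0 = 1, A_1 = 2, A_2 = 1. Minimum distance d = 1.

Enumerate all 2^2 = 4 messages m ∈ F_2^2.
For each, compute codeword c = mG in F_2^4, then tally its weight.
  m = 00 → c = 0000, weight = 0.
  m = 10 → c = 1001, weight = 2.
  m = 01 → c = 0001, weight = 1.
  m = 11 → c = 1000, weight = 1.
Tally weights:
  weight 0: 1 codewords.
  weight 1: 2 codewords.
  weight 2: 1 codewords.
Minimum distance d = smallest w > 0 with A_w > 0 = 1.
Sanity: Σ A_w = 4 = 2^2 = 4 ✓.


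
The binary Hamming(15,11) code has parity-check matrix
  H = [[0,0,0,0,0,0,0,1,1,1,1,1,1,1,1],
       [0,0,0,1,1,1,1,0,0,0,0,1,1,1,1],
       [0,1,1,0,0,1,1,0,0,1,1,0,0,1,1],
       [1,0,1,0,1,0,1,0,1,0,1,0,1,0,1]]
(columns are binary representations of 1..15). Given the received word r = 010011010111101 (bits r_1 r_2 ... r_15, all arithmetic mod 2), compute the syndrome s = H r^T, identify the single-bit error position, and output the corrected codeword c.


s = (0, 1, 1, 0)^T, error position = 6, corrected codeword c = 010010010111101

Compute s = H r^T mod 2 one row at a time:
  s_1 = 1 + 0 + 1 + 1 + 1 + 1 + 0 + 1 = 6 ≡ 0 (mod 2).
  s_2 = 0 + 1 + 1 + 0 + 1 + 1 + 0 + 1 = 5 ≡ 1 (mod 2).
  s_3 = 1 + 0 + 1 + 0 + 1 + 1 + 0 + 1 = 5 ≡ 1 (mod 2).
  s_4 = 0 + 0 + 1 + 0 + 0 + 1 + 1 + 1 = 4 ≡ 0 (mod 2).
s = (0, 1, 1, 0)^T — this equals column 6 of H (binary 0110), so error is at position 6.
Correct: flip bit 6 of r = 010011010111101 to get c = 010010010111101.


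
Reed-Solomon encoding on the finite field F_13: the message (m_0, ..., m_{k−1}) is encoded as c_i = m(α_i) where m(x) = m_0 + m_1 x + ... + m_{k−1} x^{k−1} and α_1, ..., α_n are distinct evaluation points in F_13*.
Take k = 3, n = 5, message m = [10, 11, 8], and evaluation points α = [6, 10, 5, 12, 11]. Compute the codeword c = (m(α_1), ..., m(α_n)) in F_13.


c = [0, 10, 5, 7, 7]

Message polynomial: m(x) = 10 + 11·x + 8·x^2 (mod 13).
For each evaluation point α_i, compute m(α_i) mod 13:
  α_1 = 6: Horner steps 8 → 7 → 0, so m(6) = 0.
  α_2 = 10: Horner steps 8 → 0 → 10, so m(10) = 10.
  α_3 = 5: Horner steps 8 → 12 → 5, so m(5) = 5.
  α_4 = 12: Horner steps 8 → 3 → 7, so m(12) = 7.
  α_5 = 11: Horner steps 8 → 8 → 7, so m(11) = 7.
Codeword c = [0, 10, 5, 7, 7] ∈ F_13^5.


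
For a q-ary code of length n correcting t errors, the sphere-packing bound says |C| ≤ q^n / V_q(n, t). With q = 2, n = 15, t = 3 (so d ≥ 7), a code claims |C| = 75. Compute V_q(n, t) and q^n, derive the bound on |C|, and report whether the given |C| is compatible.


V_q(n, t) = 576, q^n = 32768, Hamming bound = 56, |C| = 75 > bound (violated).

Step 1: Compute V_q(n, t) = Σ_{j=0}^3 C(n, j) (q−1)^j.
  j = 0: C(15,0)·(1)^0 = 1·1 = 1.
  j = 1: C(15,1)·(1)^1 = 15·1 = 15.
  j = 2: C(15,2)·(1)^2 = 105·1 = 105.
  j = 3: C(15,3)·(1)^3 = 455·1 = 455.
  V_q(n, t) = 1 + 15 + 105 + 455 = 576.
Step 2: q^n = 2^15 = 32768.
Step 3: Hamming bound ⌊q^n / V_q(n,t)⌋ = ⌊32768/576⌋ = 56.
Step 4: Compare |C| = 75 to 56: violated.
The claimed |C| lies above the Hamming bound, so no 2-ary code of length 15 with d ≥ 7 can have 75 codewords.


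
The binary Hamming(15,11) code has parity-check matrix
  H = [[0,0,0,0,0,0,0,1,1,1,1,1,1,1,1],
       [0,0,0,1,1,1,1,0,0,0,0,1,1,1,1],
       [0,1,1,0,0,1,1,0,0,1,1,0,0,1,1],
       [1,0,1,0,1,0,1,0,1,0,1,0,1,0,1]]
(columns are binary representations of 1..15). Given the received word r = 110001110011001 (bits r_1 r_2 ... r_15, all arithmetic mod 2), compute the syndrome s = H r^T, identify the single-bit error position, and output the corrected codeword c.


s = (0, 0, 1, 0)^T, error position = 2, corrected codeword c = 100001110011001

Compute s = H r^T mod 2 one row at a time:
  s_1 = 1 + 0 + 0 + 1 + 1 + 0 + 0 + 1 = 4 ≡ 0 (mod 2).
  s_2 = 0 + 0 + 1 + 1 + 1 + 0 + 0 + 1 = 4 ≡ 0 (mod 2).
  s_3 = 1 + 0 + 1 + 1 + 0 + 1 + 0 + 1 = 5 ≡ 1 (mod 2).
  s_4 = 1 + 0 + 0 + 1 + 0 + 1 + 0 + 1 = 4 ≡ 0 (mod 2).
s = (0, 0, 1, 0)^T — this equals column 2 of H (binary 0010), so error is at position 2.
Correct: flip bit 2 of r = 110001110011001 to get c = 100001110011001.


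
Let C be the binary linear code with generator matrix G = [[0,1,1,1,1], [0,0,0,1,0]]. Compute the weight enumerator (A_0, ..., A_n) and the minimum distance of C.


Weight distribution: A_0 = 1, A_1 = 1, A_3 = 1, A_4 = 1. Minimum distance d = 1.

Enumerate all 2^2 = 4 messages m ∈ F_2^2.
For each, compute codeword c = mG in F_2^5, then tally its weight.
  m = 00 → c = 00000, weight = 0.
  m = 10 → c = 01111, weight = 4.
  m = 01 → c = 00010, weight = 1.
  m = 11 → c = 01101, weight = 3.
Tally weights:
  weight 0: 1 codewords.
  weight 1: 1 codewords.
  weight 3: 1 codewords.
  weight 4: 1 codewords.
Minimum distance d = smallest w > 0 with A_w > 0 = 1.
Sanity: Σ A_w = 4 = 2^2 = 4 ✓.


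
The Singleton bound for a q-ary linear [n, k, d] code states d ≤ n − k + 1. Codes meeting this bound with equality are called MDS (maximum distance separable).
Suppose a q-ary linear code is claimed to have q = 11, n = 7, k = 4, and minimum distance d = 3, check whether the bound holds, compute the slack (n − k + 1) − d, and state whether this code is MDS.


Singleton RHS = n − k + 1 = 4, slack = 1, bound satisfied, not MDS.

Singleton bound: d ≤ n − k + 1.
Here n = 7, k = 4, so n − k + 1 = 4.
Given d = 3, check d ≤ 4: YES.
Slack = (n − k + 1) − d = 1.
The code is NOT MDS (slack = 1 > 0).
Description: the claimed parameters are [7, 4, 3]_11; such a code would be non-MDS.


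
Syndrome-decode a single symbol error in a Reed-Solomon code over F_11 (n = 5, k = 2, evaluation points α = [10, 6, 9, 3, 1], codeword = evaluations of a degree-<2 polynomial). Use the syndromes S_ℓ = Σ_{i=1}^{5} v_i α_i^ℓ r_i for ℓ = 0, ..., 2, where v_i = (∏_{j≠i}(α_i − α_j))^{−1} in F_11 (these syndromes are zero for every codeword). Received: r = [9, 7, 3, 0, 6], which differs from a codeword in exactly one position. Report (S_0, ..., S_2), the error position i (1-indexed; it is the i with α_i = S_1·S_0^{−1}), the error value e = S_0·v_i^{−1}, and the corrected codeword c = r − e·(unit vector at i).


S = (8, 8, 8), error at position 5, error magnitude e = 7, c = [9, 7, 3, 0, 10].

Step 1: column multipliers v_i = (∏_{j≠i}(α_i − α_j))^{−1} mod 11.
  i = 1 (α = 10): (10−6)(10−9)(10−3)(10−1) = 4·1·7·9 = 252 ≡ 10, so v_1 = 10^{−1} = 10 (mod 11).
  i = 2 (α = 6): (6−10)(6−9)(6−3)(6−1) = (−4)·(−3)·3·5 = 180 ≡ 4, so v_2 = 4^{−1} = 3 (mod 11).
  i = 3 (α = 9): (9−10)(9−6)(9−3)(9−1) = (−1)·3·6·8 = −144 ≡ 10, so v_3 = 10^{−1} = 10 (mod 11).
  i = 4 (α = 3): (3−10)(3−6)(3−9)(3−1) = (−7)·(−3)·(−6)·2 = −252 ≡ 1, so v_4 = 1^{−1} = 1 (mod 11).
  i = 5 (α = 1): (1−10)(1−6)(1−9)(1−3) = (−9)·(−5)·(−8)·(−2) = 720 ≡ 5, so v_5 = 5^{−1} = 9 (mod 11).
  v = [10, 3, 10, 1, 9].
Step 2: syndromes of r = [9, 7, 3, 0, 6] (all sums mod 11).
  S_0 = Σ v_i r_i = 10·9 + 3·7 + 10·3 + 1·0 + 9·6 = 195 ≡ 8.
  S_1 = Σ v_i α_i r_i = 10·10·9 + 3·6·7 + 10·9·3 + 1·3·0 + 9·1·6 = 1350 ≡ 8.
  α_i^2 mod 11 = [1, 3, 4, 9, 1].
  S_2 = Σ v_i α_i^2 r_i = 10·1·9 + 3·3·7 + 10·4·3 + 1·9·0 + 9·1·6 = 327 ≡ 8.
  S = (8, 8, 8) ≠ 0, so r is not a codeword (an error is present).
Step 3: locate the error. For a single error e at position i, S_ℓ = v_i·e·α_i^ℓ, so α_err = S_1/S_0.
  S_0^{−1} = 8^{−1} = 7 (mod 11), so α_err = 8·7 = 56 ≡ 1 = α_5. Error position i = 5.
  Consistency check: S_2/S_1 = 8·7 = 56 ≡ 1 = α_err ✓ (single-error assumption holds).
Step 4: error magnitude e = S_0/v_5 = S_0·∏_{j≠5}(α_5 − α_j) = 8·5 = 40 ≡ 7 (mod 11).
Step 5: correct position 5: c_5 = r_5 − e = 6 − 7 ≡ 10 (mod 11). Hence c = [9, 7, 3, 0, 10].
  Check: interpolating c through the α_i gives m(x) = 4 + 6·x (degree < 2) with m(α_i) = c_i for every i, so c is indeed a codeword.


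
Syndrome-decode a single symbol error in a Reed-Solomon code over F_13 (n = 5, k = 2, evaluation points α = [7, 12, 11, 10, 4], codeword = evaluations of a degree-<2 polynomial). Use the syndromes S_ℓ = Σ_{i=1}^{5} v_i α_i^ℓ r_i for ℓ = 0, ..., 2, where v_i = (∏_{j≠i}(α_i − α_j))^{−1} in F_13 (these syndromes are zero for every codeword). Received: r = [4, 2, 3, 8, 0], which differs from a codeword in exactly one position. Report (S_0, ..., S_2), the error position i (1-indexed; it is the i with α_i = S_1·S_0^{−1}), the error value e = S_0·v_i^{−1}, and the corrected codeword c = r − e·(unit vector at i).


S = (1, 11, 4), error at position 3, error magnitude e = 11, c = [4, 2, 5, 8, 0].

Step 1: column multipliers v_i = (∏_{j≠i}(α_i − α_j))^{−1} mod 13.
  i = 1 (α = 7): (7−12)(7−11)(7−10)(7−4) = (−5)·(−4)·(−3)·3 = −180 ≡ 2, so v_1 = 2^{−1} = 7 (mod 13).
  i = 2 (α = 12): (12−7)(12−11)(12−10)(12−4) = 5·1·2·8 = 80 ≡ 2, so v_2 = 2^{−1} = 7 (mod 13).
  i = 3 (α = 11): (11−7)(11−12)(11−10)(11−4) = 4·(−1)·1·7 = −28 ≡ 11, so v_3 = 11^{−1} = 6 (mod 13).
  i = 4 (α = 10): (10−7)(10−12)(10−11)(10−4) = 3·(−2)·(−1)·6 = 36 ≡ 10, so v_4 = 10^{−1} = 4 (mod 13).
  i = 5 (α = 4): (4−7)(4−12)(4−11)(4−10) = (−3)·(−8)·(−7)·(−6) = 1008 ≡ 7, so v_5 = 7^{−1} = 2 (mod 13).
  v = [7, 7, 6, 4, 2].
Step 2: syndromes of r = [4, 2, 3, 8, 0] (all sums mod 13).
  S_0 = Σ v_i r_i = 7·4 + 7·2 + 6·3 + 4·8 + 2·0 = 92 ≡ 1.
  S_1 = Σ v_i α_i r_i = 7·7·4 + 7·12·2 + 6·11·3 + 4·10·8 + 2·4·0 = 882 ≡ 11.
  α_i^2 mod 13 = [10, 1, 4, 9, 3].
  S_2 = Σ v_i α_i^2 r_i = 7·10·4 + 7·1·2 + 6·4·3 + 4·9·8 + 2·3·0 = 654 ≡ 4.
  S = (1, 11, 4) ≠ 0, so r is not a codeword (an error is present).
Step 3: locate the error. For a single error e at position i, S_ℓ = v_i·e·α_i^ℓ, so α_err = S_1/S_0.
  S_0^{−1} = 1^{−1} = 1 (mod 13), so α_err = 11·1 = 11 ≡ 11 = α_3. Error position i = 3.
  Consistency check: S_2/S_1 = 4·6 = 24 ≡ 11 = α_err ✓ (single-error assumption holds).
Step 4: error magnitude e = S_0/v_3 = S_0·∏_{j≠3}(α_3 − α_j) = 1·11 = 11 ≡ 11 (mod 13).
Step 5: correct position 3: c_3 = r_3 − e = 3 − 11 ≡ 5 (mod 13). Hence c = [4, 2, 5, 8, 0].
  Check: interpolating c through the α_i gives m(x) = 12 + 10·x (degree < 2) with m(α_i) = c_i for every i, so c is indeed a codeword.


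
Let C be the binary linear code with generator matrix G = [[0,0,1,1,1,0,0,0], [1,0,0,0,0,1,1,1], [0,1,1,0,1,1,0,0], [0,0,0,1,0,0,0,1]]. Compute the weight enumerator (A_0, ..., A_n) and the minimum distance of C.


Weight distribution: A_0 = 1, A_2 = 1, A_3 = 5, A_4 = 3, A_5 = 2, A_6 = 3, A_7 = 1. Minimum distance d = 2.

Enumerate all 2^4 = 16 messages m ∈ F_2^4.
For each, compute codeword c = mG in F_2^8, then tally its weight.
  m = 0000 → c = 00000000, weight = 0.
  m = 1000 → c = 00111000, weight = 3.
  m = 0100 → c = 10000111, weight = 4.
  m = 1100 → c = 10111111, weight = 7.
  m = 0010 → c = 01101100, weight = 4.
  m = 1010 → c = 01010100, weight = 3.
  m = 0110 → c = 11101011, weight = 6.
  m = 1110 → c = 11010011, weight = 5.
  m = 0001 → c = 00010001, weight = 2.
  m = 1001 → c = 00101001, weight = 3.
  m = 0101 → c = 10010110, weight = 4.
  m = 1101 → c = 10101110, weight = 5.
  m = 0011 → c = 01111101, weight = 6.
  m = 1011 → c = 01000101, weight = 3.
  m = 0111 → c = 11111010, weight = 6.
  m = 1111 → c = 11000010, weight = 3.
Tally weights:
  weight 0: 1 codewords.
  weight 2: 1 codewords.
  weight 3: 5 codewords.
  weight 4: 3 codewords.
  weight 5: 2 codewords.
  weight 6: 3 codewords.
  weight 7: 1 codewords.
Minimum distance d = smallest w > 0 with A_w > 0 = 2.
Sanity: Σ A_w = 16 = 2^4 = 16 ✓.


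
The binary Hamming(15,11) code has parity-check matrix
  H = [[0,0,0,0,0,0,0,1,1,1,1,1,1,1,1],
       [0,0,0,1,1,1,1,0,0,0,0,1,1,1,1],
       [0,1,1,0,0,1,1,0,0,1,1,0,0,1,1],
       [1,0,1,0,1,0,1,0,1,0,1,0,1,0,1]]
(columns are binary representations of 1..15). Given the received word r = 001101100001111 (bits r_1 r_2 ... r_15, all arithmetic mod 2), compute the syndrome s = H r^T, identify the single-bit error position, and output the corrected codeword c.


s = (0, 1, 1, 0)^T, error position = 6, corrected codeword c = 001100100001111

Compute s = H r^T mod 2 one row at a time:
  s_1 = 0 + 0 + 0 + 0 + 1 + 1 + 1 + 1 = 4 ≡ 0 (mod 2).
  s_2 = 1 + 0 + 1 + 1 + 1 + 1 + 1 + 1 = 7 ≡ 1 (mod 2).
  s_3 = 0 + 1 + 1 + 1 + 0 + 0 + 1 + 1 = 5 ≡ 1 (mod 2).
  s_4 = 0 + 1 + 0 + 1 + 0 + 0 + 1 + 1 = 4 ≡ 0 (mod 2).
s = (0, 1, 1, 0)^T — this equals column 6 of H (binary 0110), so error is at position 6.
Correct: flip bit 6 of r = 001101100001111 to get c = 001100100001111.


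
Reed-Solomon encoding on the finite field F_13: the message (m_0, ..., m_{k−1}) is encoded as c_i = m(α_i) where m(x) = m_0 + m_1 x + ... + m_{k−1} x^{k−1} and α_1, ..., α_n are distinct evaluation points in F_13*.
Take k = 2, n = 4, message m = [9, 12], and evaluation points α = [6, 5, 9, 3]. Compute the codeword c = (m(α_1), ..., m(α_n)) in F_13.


c = [3, 4, 0, 6]

Message polynomial: m(x) = 9 + 12·x (mod 13).
For each evaluation point α_i, compute m(α_i) mod 13:
  α_1 = 6: Horner steps 12 → 3, so m(6) = 3.
  α_2 = 5: Horner steps 12 → 4, so m(5) = 4.
  α_3 = 9: Horner steps 12 → 0, so m(9) = 0.
  α_4 = 3: Horner steps 12 → 6, so m(3) = 6.
Codeword c = [3, 4, 0, 6] ∈ F_13^4.


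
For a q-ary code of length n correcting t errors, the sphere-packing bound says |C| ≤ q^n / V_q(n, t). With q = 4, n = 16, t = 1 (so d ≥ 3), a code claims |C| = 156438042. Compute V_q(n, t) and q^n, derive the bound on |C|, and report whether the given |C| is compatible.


V_q(n, t) = 49, q^n = 4294967296, Hamming bound = 87652393, |C| = 156438042 > bound (violated).

Step 1: Compute V_q(n, t) = Σ_{j=0}^1 C(n, j) (q−1)^j.
  j = 0: C(16,0)·(3)^0 = 1·1 = 1.
  j = 1: C(16,1)·(3)^1 = 16·3 = 48.
  V_q(n, t) = 1 + 48 = 49.
Step 2: q^n = 4^16 = 4294967296.
Step 3: Hamming bound ⌊q^n / V_q(n,t)⌋ = ⌊4294967296/49⌋ = 87652393.
Step 4: Compare |C| = 156438042 to 87652393: violated.
The claimed |C| lies above the Hamming bound, so no 4-ary code of length 16 with d ≥ 3 can have 156438042 codewords.


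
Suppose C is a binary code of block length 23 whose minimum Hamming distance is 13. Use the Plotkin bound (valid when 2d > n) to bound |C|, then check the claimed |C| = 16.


Plotkin bound M ≤ 8; given |C| = 16 > bound (violated).

Check applicability: 2d = 26, n = 23.
2d − n = 3 > 0, so Plotkin applies.
Compute d/(2d−n) = 13/3 ≈ 4.3333.
⌊d/(2d−n)⌋ = 4.
Plotkin bound: M ≤ 2·4 = 8.
Given |C| = 16, check: VIOLATED.
This |C| is above the Plotkin bound, so no binary code with n = 23, d = 13 and 16 codewords exists.


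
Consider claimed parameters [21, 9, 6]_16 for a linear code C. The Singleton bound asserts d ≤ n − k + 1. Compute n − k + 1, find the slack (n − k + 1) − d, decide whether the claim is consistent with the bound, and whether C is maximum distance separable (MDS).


Singleton RHS = n − k + 1 = 13, slack = 7, bound satisfied, not MDS.

Singleton bound: d ≤ n − k + 1.
Here n = 21, k = 9, so n − k + 1 = 13.
Given d = 6, check d ≤ 13: YES.
Slack = (n − k + 1) − d = 7.
The code is NOT MDS (slack = 7 > 0).
Description: the claimed parameters are [21, 9, 6]_16; such a code would be non-MDS.


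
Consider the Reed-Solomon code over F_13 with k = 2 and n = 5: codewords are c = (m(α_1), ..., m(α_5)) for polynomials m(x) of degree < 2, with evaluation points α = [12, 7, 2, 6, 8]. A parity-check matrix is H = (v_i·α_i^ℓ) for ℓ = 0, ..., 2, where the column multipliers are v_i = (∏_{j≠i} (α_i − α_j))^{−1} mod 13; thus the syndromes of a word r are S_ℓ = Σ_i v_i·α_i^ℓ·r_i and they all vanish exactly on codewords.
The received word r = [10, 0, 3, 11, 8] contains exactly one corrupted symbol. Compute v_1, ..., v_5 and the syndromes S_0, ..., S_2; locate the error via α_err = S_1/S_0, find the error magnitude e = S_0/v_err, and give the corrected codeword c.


S = (8, 12, 5), error at position 5, error magnitude e = 6, c = [10, 0, 3, 11, 2].

Step 1: column multipliers v_i = (∏_{j≠i}(α_i − α_j))^{−1} mod 13.
  i = 1 (α = 12): (12−7)(12−2)(12−6)(12−8) = 5·10·6·4 = 1200 ≡ 4, so v_1 = 4^{−1} = 10 (mod 13).
  i = 2 (α = 7): (7−12)(7−2)(7−6)(7−8) = (−5)·5·1·(−1) = 25 ≡ 12, so v_2 = 12^{−1} = 12 (mod 13).
  i = 3 (α = 2): (2−12)(2−7)(2−6)(2−8) = (−10)·(−5)·(−4)·(−6) = 1200 ≡ 4, so v_3 = 4^{−1} = 10 (mod 13).
  i = 4 (α = 6): (6−12)(6−7)(6−2)(6−8) = (−6)·(−1)·4·(−2) = −48 ≡ 4, so v_4 = 4^{−1} = 10 (mod 13).
  i = 5 (α = 8): (8−12)(8−7)(8−2)(8−6) = (−4)·1·6·2 = −48 ≡ 4, so v_5 = 4^{−1} = 10 (mod 13).
  v = [10, 12, 10, 10, 10].
Step 2: syndromes of r = [10, 0, 3, 11, 8] (all sums mod 13).
  S_0 = Σ v_i r_i = 10·10 + 12·0 + 10·3 + 10·11 + 10·8 = 320 ≡ 8.
  S_1 = Σ v_i α_i r_i = 10·12·10 + 12·7·0 + 10·2·3 + 10·6·11 + 10·8·8 = 2560 ≡ 12.
  α_i^2 mod 13 = [1, 10, 4, 10, 12].
  S_2 = Σ v_i α_i^2 r_i = 10·1·10 + 12·10·0 + 10·4·3 + 10·10·11 + 10·12·8 = 2280 ≡ 5.
  S = (8, 12, 5) ≠ 0, so r is not a codeword (an error is present).
Step 3: locate the error. For a single error e at position i, S_ℓ = v_i·e·α_i^ℓ, so α_err = S_1/S_0.
  S_0^{−1} = 8^{−1} = 5 (mod 13), so α_err = 12·5 = 60 ≡ 8 = α_5. Error position i = 5.
  Consistency check: S_2/S_1 = 5·12 = 60 ≡ 8 = α_err ✓ (single-error assumption holds).
Step 4: error magnitude e = S_0/v_5 = S_0·∏_{j≠5}(α_5 − α_j) = 8·4 = 32 ≡ 6 (mod 13).
Step 5: correct position 5: c_5 = r_5 − e = 8 − 6 ≡ 2 (mod 13). Hence c = [10, 0, 3, 11, 2].
  Check: interpolating c through the α_i gives m(x) = 12 + 2·x (degree < 2) with m(α_i) = c_i for every i, so c is indeed a codeword.


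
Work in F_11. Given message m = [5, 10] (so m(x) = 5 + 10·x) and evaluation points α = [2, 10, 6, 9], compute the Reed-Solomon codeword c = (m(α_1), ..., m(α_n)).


c = [3, 6, 10, 7]

Message polynomial: m(x) = 5 + 10·x (mod 11).
For each evaluation point α_i, compute m(α_i) mod 11:
  α_1 = 2: Horner steps 10 → 3, so m(2) = 3.
  α_2 = 10: Horner steps 10 → 6, so m(10) = 6.
  α_3 = 6: Horner steps 10 → 10, so m(6) = 10.
  α_4 = 9: Horner steps 10 → 7, so m(9) = 7.
Codeword c = [3, 6, 10, 7] ∈ F_11^4.
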